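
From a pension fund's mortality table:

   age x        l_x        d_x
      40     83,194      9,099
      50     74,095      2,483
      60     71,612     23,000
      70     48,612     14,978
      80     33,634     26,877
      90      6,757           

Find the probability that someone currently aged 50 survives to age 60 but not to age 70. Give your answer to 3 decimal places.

We want 10|10q50 = (l_60 − l_70)/l_50.
This is the probability of reaching 60 but not 70, conditional on being alive at 50: (l_60 − l_70) / l_50.
= (71,612 − 48,612) / 74,095 = 23,000 / 74,095 = 0.310412.

0.310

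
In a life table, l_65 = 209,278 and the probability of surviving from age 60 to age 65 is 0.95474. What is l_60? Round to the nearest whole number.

l_60 = l_65 / p = 209,278 / 0.95474 = 219199.

219199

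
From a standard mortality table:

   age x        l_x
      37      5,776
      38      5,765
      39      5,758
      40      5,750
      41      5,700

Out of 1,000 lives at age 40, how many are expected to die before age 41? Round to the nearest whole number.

The relevant probability is 1 − 5,700/5,750 = 0.008696.
Expected number = 1,000 × 0.008696 = 9.

9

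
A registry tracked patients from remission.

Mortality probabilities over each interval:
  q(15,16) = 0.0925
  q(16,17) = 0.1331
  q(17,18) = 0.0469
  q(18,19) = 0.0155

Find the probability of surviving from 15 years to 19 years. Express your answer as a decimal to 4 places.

0.7382

Survival from 15 to 19 is the product of surviving each interval: (1 − 0.0925) × (1 − 0.1331) × (1 − 0.0469) × (1 − 0.0155).
= 0.9075 × 0.8669 × 0.9531 × 0.9845 = 0.738193.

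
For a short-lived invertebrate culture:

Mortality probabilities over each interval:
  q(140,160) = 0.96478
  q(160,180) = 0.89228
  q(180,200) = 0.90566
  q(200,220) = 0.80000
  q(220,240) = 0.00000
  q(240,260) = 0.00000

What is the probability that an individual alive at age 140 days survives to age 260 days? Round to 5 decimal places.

The overall survival probability is (1 − 0.96478) × (1 − 0.89228) × (1 − 0.90566) × (1 − 0.80000) × (1 − 0.00000) × (1 − 0.00000).
= 0.03522 × 0.10772 × 0.09434 × 0.20000 × 1.00000 × 1.00000 = 0.000072.

0.00007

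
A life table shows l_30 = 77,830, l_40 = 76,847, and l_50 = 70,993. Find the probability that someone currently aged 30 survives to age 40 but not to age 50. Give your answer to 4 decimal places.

This is the probability of reaching 40 but not 50, conditional on being alive at 30: (l_40 − l_50) / l_30.
= (76,847 − 70,993) / 77,830 = 5,854 / 77,830 = 0.075215.

0.0752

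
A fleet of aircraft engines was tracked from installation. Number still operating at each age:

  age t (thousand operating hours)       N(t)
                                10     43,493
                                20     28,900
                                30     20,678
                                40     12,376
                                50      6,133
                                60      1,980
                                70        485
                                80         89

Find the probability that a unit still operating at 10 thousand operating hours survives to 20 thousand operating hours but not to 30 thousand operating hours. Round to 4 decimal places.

This is the probability of reaching 20 but not 30, conditional on being operational at 10: (N(20) − N(30)) / N(10).
= (28,900 − 20,678) / 43,493 = 8,222 / 43,493 = 0.189042.

0.1890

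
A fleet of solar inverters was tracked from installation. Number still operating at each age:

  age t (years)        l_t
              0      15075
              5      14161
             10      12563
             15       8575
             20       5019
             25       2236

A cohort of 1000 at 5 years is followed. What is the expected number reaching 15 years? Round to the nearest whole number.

The relevant probability is 8575/14161 = 0.605536.
Expected number = 1000 × 0.605536 = 606.

606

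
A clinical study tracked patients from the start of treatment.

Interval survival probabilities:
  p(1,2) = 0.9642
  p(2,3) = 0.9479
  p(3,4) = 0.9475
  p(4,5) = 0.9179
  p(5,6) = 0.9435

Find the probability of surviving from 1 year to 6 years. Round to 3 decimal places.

0.750

P(survive 1→6) = 0.9642 × 0.9479 × 0.9475 × 0.9179 × 0.9435.
= 0.749974.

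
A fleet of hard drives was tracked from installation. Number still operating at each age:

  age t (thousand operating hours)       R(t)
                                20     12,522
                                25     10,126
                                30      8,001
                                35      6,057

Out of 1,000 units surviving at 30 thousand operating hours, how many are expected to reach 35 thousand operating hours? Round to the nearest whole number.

757

The relevant probability is 6,057/8,001 = 0.757030.
Expected number = 1,000 × 0.757030 = 757.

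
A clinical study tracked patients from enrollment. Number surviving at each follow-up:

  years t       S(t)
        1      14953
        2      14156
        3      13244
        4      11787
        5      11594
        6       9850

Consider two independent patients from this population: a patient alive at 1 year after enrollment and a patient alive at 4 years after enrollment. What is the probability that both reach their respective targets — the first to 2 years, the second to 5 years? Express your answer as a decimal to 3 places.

p₁ = S(2)/S(1) = 14156/14953 = 0.946700; p₂ = S(5)/S(4) = 11594/11787 = 0.983626.
P(both) = p₁ × p₂ = 0.946700 × 0.983626 = 0.931199.

0.931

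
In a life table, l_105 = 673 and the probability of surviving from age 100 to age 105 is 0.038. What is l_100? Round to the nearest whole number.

l_100 = l_105 / p = 673 / 0.038 = 17711.

17711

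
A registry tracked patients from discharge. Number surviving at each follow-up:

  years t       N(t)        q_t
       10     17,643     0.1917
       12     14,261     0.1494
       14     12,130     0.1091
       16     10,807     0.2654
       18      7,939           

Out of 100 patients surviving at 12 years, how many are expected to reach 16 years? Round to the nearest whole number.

76

The relevant probability is 10,807/14,261 = 0.757801.
Expected number = 100 × 0.757801 = 76.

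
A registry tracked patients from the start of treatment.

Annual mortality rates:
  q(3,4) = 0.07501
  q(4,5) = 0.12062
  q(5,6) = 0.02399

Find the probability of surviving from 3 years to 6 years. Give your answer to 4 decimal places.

Chaining the interval survival probabilities: (1 − 0.07501) × (1 − 0.12062) × (1 − 0.02399).
= 0.92499 × 0.87938 × 0.97601 = 0.793904.

0.7939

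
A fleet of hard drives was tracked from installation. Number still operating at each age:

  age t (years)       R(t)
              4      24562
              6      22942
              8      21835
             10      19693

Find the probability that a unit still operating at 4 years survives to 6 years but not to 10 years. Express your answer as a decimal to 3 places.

0.132

This is the probability of reaching 6 but not 10, conditional on being operational at 4: (R(6) − R(10)) / R(4).
= (22942 − 19693) / 24562 = 3249 / 24562 = 0.132278.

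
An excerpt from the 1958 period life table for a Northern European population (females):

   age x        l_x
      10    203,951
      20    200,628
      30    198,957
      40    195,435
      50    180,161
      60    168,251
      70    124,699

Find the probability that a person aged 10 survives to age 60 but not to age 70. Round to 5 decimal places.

We want 50|10q10 = (l_60 − l_70)/l_10.
This is the probability of reaching 60 but not 70, conditional on being alive at 10: (l_60 − l_70) / l_10.
= (168,251 − 124,699) / 203,951 = 43,552 / 203,951 = 0.213541.

0.21354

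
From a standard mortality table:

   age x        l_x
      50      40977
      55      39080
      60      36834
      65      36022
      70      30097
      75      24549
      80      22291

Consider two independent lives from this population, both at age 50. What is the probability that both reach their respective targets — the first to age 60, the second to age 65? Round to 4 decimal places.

p₁ = l_60/l_50 = 36834/40977 = 0.898895; p₂ = l_65/l_50 = 36022/40977 = 0.879079.
P(both) = p₁ × p₂ = 0.898895 × 0.879079 = 0.790200.

0.7902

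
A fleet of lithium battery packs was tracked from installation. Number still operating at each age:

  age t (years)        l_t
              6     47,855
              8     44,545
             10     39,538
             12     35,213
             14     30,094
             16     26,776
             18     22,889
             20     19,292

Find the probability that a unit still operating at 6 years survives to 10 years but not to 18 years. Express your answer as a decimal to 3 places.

This is the probability of reaching 10 but not 18, conditional on being operational at 6: (l_10 − l_18) / l_6.
= (39,538 − 22,889) / 47,855 = 16,649 / 47,855 = 0.347905.

0.348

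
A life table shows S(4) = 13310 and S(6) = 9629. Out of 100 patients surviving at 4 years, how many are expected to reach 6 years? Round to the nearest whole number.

72

The relevant probability is 9629/13310 = 0.723441.
Expected number = 100 × 0.723441 = 72.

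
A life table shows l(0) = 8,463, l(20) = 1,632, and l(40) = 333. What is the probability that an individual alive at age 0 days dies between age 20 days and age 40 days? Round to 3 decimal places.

0.153

This is the probability of reaching 20 but not 40, conditional on being alive at 0: (l(20) − l(40)) / l(0).
= (1,632 − 333) / 8,463 = 1,299 / 8,463 = 0.153492.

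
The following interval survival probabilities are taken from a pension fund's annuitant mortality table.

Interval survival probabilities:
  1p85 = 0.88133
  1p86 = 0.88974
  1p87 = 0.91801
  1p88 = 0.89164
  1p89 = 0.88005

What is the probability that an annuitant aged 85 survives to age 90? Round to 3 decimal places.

0.565

5p85 = 0.88133 × 0.88974 × 0.91801 × 0.89164 × 0.88005.
= 0.564867.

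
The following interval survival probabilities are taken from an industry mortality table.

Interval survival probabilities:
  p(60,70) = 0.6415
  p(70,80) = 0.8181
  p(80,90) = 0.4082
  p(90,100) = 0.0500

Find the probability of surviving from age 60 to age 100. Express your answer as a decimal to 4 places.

0.0107

The overall survival probability is 0.6415 × 0.8181 × 0.4082 × 0.0500.
= 0.010711.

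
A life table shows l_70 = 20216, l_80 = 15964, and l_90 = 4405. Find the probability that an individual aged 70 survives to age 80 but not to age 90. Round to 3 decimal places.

We want 10|10q70 = (l_80 − l_90)/l_70.
This is the probability of reaching 80 but not 90, conditional on being alive at 70: (l_80 − l_90) / l_70.
= (15964 − 4405) / 20216 = 11559 / 20216 = 0.571775.

0.572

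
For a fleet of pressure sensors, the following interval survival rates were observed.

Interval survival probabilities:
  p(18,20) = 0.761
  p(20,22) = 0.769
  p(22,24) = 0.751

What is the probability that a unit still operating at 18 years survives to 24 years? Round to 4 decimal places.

Chaining the interval survival probabilities: 0.761 × 0.769 × 0.751.
= 0.439492.

0.4395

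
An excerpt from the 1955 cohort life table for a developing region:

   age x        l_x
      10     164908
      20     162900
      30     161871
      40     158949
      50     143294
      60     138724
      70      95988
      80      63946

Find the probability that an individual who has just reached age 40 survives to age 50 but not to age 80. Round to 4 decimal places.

0.4992

We want 10|30q40 = (l_50 − l_80)/l_40.
This is the probability of reaching 50 but not 80, conditional on being alive at 40: (l_50 − l_80) / l_40.
= (143294 − 63946) / 158949 = 79348 / 158949 = 0.499204.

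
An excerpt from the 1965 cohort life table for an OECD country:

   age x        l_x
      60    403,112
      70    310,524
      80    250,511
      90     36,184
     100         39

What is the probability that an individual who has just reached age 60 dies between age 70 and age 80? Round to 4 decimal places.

We want 10|10q60 = (l_70 − l_80)/l_60.
This is the probability of reaching 70 but not 80, conditional on being alive at 60: (l_70 − l_80) / l_60.
= (310,524 − 250,511) / 403,112 = 60,013 / 403,112 = 0.148874.

0.1489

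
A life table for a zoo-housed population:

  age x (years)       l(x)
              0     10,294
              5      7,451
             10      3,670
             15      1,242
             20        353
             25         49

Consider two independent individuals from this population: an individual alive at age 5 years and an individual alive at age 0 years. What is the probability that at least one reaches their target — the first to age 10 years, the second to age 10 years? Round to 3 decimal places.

p₁ = l(10)/l(5) = 3,670/7,451 = 0.492551; p₂ = l(10)/l(0) = 3,670/10,294 = 0.356518.
P(at least one) = 1 − (1−p₁)(1−p₂) = 1 − 0.507449 × 0.643482 = 0.673466.

0.673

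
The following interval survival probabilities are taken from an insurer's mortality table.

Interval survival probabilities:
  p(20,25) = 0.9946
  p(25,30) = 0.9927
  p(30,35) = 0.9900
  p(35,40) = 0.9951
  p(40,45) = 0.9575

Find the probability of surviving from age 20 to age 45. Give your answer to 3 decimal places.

0.931

Survival from 20 to 45 is the product of surviving each interval: 0.9946 × 0.9927 × 0.9900 × 0.9951 × 0.9575.
= 0.931338.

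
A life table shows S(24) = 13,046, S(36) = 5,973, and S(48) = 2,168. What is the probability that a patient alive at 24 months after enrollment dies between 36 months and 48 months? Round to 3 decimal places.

0.292

This is the probability of reaching 36 but not 48, conditional on being alive at 24: (S(36) − S(48)) / S(24).
= (5,973 − 2,168) / 13,046 = 3,805 / 13,046 = 0.291660.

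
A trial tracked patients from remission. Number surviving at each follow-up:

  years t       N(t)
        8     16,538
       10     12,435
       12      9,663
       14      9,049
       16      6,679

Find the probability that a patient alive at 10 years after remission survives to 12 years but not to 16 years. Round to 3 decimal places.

This is the probability of reaching 12 but not 16, conditional on being alive at 10: (N(12) − N(16)) / N(10).
= (9,663 − 6,679) / 12,435 = 2,984 / 12,435 = 0.239968.

0.240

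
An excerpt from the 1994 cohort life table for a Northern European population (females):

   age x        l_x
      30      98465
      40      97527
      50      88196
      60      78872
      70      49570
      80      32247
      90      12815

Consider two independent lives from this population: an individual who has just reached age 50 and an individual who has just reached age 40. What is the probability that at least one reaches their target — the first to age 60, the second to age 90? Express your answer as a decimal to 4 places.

0.9082

p₁ = l_60/l_50 = 78872/88196 = 0.894281; p₂ = l_90/l_40 = 12815/97527 = 0.131400.
P(at least one) = 1 − (1−p₁)(1−p₂) = 1 − 0.105719 × 0.868600 = 0.908172.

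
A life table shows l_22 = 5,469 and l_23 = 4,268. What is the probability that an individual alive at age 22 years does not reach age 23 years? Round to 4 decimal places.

P(die before 23 | alive at 22) = 1 − l_23/l_22 = 1 − 4,268/5,469 = (1,201)/5,469 = 0.219601.

0.2196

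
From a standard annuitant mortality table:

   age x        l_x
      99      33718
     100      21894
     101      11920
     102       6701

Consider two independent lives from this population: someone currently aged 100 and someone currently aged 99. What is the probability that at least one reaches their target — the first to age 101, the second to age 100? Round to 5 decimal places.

p₁ = l_101/l_100 = 11920/21894 = 0.544441; p₂ = l_100/l_99 = 21894/33718 = 0.649327.
P(at least one) = 1 − (1−p₁)(1−p₂) = 1 − 0.455559 × 0.350673 = 0.840248.

0.84025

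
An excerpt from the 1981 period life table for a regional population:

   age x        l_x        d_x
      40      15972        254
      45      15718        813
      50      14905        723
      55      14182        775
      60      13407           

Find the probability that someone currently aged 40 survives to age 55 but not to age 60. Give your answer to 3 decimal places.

0.049

We want 15|5q40 = (l_55 − l_60)/l_40.
This is the probability of reaching 55 but not 60, conditional on being alive at 40: (l_55 − l_60) / l_40.
= (14182 − 13407) / 15972 = 775 / 15972 = 0.048522.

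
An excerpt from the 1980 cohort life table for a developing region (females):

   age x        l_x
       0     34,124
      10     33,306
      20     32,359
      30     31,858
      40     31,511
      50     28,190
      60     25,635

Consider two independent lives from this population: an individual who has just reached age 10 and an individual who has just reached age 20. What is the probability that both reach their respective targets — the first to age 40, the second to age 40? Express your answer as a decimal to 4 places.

p₁ = l_40/l_10 = 31,511/33,306 = 0.946106; p₂ = l_40/l_20 = 31,511/32,359 = 0.973794.
P(both) = p₁ × p₂ = 0.946106 × 0.973794 = 0.921312.

0.9213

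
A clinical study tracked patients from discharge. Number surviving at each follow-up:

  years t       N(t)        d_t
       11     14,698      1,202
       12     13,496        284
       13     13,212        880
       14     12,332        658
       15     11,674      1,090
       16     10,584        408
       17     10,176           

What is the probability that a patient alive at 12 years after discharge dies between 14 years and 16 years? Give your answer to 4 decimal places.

0.1295

This is the probability of reaching 14 but not 16, conditional on being alive at 12: (N(14) − N(16)) / N(12).
= (12,332 − 10,584) / 13,496 = 1,748 / 13,496 = 0.129520.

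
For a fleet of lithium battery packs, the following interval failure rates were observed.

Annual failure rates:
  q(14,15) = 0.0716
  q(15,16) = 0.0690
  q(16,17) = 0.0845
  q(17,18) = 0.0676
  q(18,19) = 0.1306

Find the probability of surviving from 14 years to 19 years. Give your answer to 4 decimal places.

Chaining the interval survival probabilities: (1 − 0.0716) × (1 − 0.0690) × (1 − 0.0845) × (1 − 0.0676) × (1 − 0.1306).
= 0.9284 × 0.9310 × 0.9155 × 0.9324 × 0.8694 = 0.641453.

0.6415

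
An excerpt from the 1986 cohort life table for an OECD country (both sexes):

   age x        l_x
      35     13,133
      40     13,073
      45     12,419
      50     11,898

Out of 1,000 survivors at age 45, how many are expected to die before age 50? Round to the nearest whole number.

The relevant probability is 1 − 11,898/12,419 = 0.041952.
Expected number = 1,000 × 0.041952 = 42.

42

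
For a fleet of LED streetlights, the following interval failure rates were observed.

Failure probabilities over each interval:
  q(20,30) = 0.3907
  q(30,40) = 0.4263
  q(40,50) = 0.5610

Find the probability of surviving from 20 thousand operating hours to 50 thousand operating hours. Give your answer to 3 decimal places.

P(survive 20→50) = (1 − 0.3907) × (1 − 0.4263) × (1 − 0.5610).
= 0.6093 × 0.5737 × 0.4390 = 0.153455.

0.153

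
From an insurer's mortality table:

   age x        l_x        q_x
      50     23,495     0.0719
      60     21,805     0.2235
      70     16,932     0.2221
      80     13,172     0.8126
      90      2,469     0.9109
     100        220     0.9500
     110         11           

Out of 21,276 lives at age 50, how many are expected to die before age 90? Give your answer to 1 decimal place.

19040.2

The relevant probability is 1 − 2,469/23,495 = 0.894914.
Expected number = 21,276 × 0.894914 = 19040.2.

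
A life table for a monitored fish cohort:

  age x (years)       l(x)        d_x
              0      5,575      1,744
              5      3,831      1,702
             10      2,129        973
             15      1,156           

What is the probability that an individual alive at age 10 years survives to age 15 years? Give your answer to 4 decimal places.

The conditional survival probability is l(15)/l(10) = 1,156/2,129 = 0.542978.

0.5430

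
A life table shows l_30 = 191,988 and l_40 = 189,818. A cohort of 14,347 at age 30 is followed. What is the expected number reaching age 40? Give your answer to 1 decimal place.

The relevant probability is 189,818/191,988 = 0.988697.
Expected number = 14,347 × 0.988697 = 14184.8.

14184.8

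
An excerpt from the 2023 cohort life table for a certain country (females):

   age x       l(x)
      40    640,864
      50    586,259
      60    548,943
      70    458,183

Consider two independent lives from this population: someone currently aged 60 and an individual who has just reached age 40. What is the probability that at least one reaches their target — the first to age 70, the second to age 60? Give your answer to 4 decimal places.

p₁ = l(70)/l(60) = 458,183/548,943 = 0.834664; p₂ = l(60)/l(40) = 548,943/640,864 = 0.856567.
P(at least one) = 1 − (1−p₁)(1−p₂) = 1 − 0.165336 × 0.143433 = 0.976285.

0.9763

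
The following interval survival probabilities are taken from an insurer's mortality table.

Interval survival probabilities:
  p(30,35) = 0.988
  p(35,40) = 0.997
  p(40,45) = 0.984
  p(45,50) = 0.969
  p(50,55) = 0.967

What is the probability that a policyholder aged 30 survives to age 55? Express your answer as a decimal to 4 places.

0.9082

Chaining the interval survival probabilities: 0.988 × 0.997 × 0.984 × 0.969 × 0.967.
= 0.908233.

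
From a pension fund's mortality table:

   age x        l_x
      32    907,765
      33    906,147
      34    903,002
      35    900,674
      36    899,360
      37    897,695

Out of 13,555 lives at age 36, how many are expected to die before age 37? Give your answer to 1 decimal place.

25.1

The relevant probability is 1 − 897,695/899,360 = 0.001851.
Expected number = 13,555 × 0.001851 = 25.1.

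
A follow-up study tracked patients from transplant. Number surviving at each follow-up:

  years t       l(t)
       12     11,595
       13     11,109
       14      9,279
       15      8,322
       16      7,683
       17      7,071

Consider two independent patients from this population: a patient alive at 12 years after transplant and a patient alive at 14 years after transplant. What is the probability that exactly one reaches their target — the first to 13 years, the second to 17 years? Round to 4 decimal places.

0.2599

p₁ = l(13)/l(12) = 11,109/11,595 = 0.958085; p₂ = l(17)/l(14) = 7,071/9,279 = 0.762043.
P(exactly one) = p₁(1−p₂) + (1−p₁)p₂ = 0.227983 + 0.031941 = 0.259924.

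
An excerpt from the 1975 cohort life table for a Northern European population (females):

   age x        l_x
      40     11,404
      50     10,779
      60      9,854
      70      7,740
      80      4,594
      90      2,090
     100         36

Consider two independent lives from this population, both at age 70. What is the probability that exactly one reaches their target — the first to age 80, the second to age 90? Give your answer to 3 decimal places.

0.543

p₁ = l_80/l_70 = 4,594/7,740 = 0.593540; p₂ = l_90/l_70 = 2,090/7,740 = 0.270026.
P(exactly one) = p₁(1−p₂) + (1−p₁)p₂ = 0.433269 + 0.109755 = 0.543024.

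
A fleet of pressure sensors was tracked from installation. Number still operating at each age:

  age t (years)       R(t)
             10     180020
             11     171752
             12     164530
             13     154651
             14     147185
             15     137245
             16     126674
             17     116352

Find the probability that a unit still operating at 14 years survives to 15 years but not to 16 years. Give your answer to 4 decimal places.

0.0718

This is the probability of reaching 15 but not 16, conditional on being operational at 14: (R(15) − R(16)) / R(14).
= (137245 − 126674) / 147185 = 10571 / 147185 = 0.071821.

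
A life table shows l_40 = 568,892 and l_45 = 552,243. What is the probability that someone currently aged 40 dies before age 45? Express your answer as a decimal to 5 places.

P(die before 45 | alive at 40) = 1 − l_45/l_40 = 1 − 552,243/568,892 = (16,649)/568,892 = 0.029266.

0.02927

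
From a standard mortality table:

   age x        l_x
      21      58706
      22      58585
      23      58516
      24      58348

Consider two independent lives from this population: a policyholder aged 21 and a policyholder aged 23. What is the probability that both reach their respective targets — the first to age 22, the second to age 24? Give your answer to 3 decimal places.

p₁ = l_22/l_21 = 58585/58706 = 0.997939; p₂ = l_24/l_23 = 58348/58516 = 0.997129.
P(both) = p₁ × p₂ = 0.997939 × 0.997129 = 0.995074.

0.995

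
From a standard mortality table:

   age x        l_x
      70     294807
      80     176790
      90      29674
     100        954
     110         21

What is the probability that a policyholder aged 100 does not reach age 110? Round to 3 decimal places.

0.978

P(die before 110 | alive at 100) = 1 − l_110/l_100 = 1 − 21/954 = (933)/954 = 0.977987.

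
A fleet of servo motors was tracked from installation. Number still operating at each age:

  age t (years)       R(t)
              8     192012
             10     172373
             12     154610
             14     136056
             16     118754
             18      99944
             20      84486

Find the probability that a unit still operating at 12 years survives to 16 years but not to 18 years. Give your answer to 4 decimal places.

This is the probability of reaching 16 but not 18, conditional on being operational at 12: (R(16) − R(18)) / R(12).
= (118754 − 99944) / 154610 = 18810 / 154610 = 0.121661.

0.1217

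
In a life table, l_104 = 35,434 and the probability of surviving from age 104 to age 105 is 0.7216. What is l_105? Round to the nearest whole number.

l_105 = l_104 × p = 35,434 × 0.7216 = 25569.

25569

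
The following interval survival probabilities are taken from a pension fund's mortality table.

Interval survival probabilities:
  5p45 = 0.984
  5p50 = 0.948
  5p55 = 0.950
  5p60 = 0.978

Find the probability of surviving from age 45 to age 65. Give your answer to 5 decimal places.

20p45 = 0.984 × 0.948 × 0.950 × 0.978.
= 0.866694.

0.86669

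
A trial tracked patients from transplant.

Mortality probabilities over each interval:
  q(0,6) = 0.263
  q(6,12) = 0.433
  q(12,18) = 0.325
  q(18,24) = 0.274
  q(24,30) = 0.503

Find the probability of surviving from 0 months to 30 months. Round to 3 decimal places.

0.102

Chaining the interval survival probabilities: (1 − 0.263) × (1 − 0.433) × (1 − 0.325) × (1 − 0.274) × (1 − 0.503).
= 0.737 × 0.567 × 0.675 × 0.726 × 0.497 = 0.101776.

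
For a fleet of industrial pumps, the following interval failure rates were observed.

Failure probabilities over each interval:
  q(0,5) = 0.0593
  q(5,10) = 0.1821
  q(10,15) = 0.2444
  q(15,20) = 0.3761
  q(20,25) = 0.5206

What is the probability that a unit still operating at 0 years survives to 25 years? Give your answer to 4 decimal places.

0.1739

Chaining the interval survival probabilities: (1 − 0.0593) × (1 − 0.1821) × (1 − 0.2444) × (1 − 0.3761) × (1 − 0.5206).
= 0.9407 × 0.8179 × 0.7556 × 0.6239 × 0.4794 = 0.173883.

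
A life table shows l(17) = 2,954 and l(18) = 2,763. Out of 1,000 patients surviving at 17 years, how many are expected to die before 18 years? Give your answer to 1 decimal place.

The relevant probability is 1 − 2,763/2,954 = 0.064658.
Expected number = 1,000 × 0.064658 = 64.7.

64.7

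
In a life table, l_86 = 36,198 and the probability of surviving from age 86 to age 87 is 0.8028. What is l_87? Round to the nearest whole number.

29060

l_87 = l_86 × p = 36,198 × 0.8028 = 29060.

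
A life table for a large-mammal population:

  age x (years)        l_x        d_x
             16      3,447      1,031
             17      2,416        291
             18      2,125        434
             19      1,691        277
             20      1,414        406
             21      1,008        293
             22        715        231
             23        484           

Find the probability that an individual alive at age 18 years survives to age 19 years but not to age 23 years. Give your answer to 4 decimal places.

This is the probability of reaching 19 but not 23, conditional on being alive at 18: (l_19 − l_23) / l_18.
= (1,691 − 484) / 2,125 = 1,207 / 2,125 = 0.568000.

0.5680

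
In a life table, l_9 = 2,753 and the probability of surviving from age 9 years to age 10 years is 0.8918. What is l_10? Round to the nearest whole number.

2455

l_10 = l_9 × p = 2,753 × 0.8918 = 2455.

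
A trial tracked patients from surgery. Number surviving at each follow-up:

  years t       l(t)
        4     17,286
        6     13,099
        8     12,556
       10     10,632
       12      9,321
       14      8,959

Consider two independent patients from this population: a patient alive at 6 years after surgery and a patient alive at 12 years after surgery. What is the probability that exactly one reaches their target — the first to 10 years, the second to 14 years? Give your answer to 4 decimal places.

0.2125

p₁ = l(10)/l(6) = 10,632/13,099 = 0.811665; p₂ = l(14)/l(12) = 8,959/9,321 = 0.961163.
P(exactly one) = p₁(1−p₂) + (1−p₁)p₂ = 0.031523 + 0.181021 = 0.212543.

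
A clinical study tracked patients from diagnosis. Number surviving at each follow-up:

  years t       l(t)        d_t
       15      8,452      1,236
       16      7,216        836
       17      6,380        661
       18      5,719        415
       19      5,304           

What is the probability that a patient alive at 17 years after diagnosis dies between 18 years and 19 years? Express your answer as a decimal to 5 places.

0.06505

This is the probability of reaching 18 but not 19, conditional on being alive at 17: (l(18) − l(19)) / l(17).
= (5,719 − 5,304) / 6,380 = 415 / 6,380 = 0.065047.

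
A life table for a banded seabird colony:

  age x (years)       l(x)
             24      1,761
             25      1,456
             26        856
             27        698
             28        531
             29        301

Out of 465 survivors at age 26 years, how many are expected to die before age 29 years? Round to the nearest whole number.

301

The relevant probability is 1 − 301/856 = 0.648364.
Expected number = 465 × 0.648364 = 301.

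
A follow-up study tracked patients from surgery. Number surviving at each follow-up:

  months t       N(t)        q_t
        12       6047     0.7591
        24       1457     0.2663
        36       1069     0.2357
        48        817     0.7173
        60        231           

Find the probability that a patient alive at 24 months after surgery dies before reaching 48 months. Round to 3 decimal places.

0.439

P(die before 48 | alive at 24) = 1 − N(48)/N(24) = 1 − 817/1457 = (640)/1457 = 0.439259.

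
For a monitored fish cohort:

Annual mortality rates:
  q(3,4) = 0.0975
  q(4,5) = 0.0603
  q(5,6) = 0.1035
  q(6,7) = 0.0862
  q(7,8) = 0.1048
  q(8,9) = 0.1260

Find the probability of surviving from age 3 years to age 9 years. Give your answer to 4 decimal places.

P(survive 3→9) = (1 − 0.0975) × (1 − 0.0603) × (1 − 0.1035) × (1 − 0.0862) × (1 − 0.1048) × (1 − 0.1260).
= 0.9025 × 0.9397 × 0.8965 × 0.9138 × 0.8952 × 0.8740 = 0.543587.

0.5436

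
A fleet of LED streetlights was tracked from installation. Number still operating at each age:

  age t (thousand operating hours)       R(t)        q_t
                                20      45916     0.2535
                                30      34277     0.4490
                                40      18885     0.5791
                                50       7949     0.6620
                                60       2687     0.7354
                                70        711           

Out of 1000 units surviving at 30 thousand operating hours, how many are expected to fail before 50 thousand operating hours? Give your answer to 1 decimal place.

The relevant probability is 1 − 7949/34277 = 0.768095.
Expected number = 1000 × 0.768095 = 768.1.

768.1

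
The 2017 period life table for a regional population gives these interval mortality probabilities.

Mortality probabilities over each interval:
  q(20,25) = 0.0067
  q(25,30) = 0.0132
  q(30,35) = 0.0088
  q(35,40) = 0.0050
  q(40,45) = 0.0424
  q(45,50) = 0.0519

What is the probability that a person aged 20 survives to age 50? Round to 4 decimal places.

Chaining the interval survival probabilities: (1 − 0.0067) × (1 − 0.0132) × (1 − 0.0088) × (1 − 0.0050) × (1 − 0.0424) × (1 − 0.0519).
= 0.9933 × 0.9868 × 0.9912 × 0.9950 × 0.9576 × 0.9481 = 0.877672.

0.8777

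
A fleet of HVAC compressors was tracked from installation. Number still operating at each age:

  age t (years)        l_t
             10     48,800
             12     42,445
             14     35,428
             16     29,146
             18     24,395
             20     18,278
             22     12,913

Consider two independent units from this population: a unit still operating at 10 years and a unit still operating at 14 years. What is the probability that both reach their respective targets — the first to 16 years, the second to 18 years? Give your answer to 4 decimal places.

p₁ = l_16/l_10 = 29,146/48,800 = 0.597254; p₂ = l_18/l_14 = 24,395/35,428 = 0.688580.
P(both) = p₁ × p₂ = 0.597254 × 0.688580 = 0.411257.

0.4113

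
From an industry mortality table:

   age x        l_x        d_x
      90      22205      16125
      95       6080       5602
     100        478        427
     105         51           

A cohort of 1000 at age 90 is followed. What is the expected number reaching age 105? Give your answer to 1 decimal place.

The relevant probability is 51/22205 = 0.002297.
Expected number = 1000 × 0.002297 = 2.3.

2.3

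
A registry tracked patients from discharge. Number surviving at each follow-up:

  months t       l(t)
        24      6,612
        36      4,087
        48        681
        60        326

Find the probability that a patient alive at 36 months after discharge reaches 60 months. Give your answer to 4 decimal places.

0.0798

The conditional survival probability is l(60)/l(36) = 326/4,087 = 0.079765.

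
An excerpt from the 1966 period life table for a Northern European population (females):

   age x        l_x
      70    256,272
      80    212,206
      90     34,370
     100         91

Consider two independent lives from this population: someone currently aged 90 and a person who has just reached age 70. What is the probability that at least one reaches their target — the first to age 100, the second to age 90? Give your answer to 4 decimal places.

0.1364

p₁ = l_100/l_90 = 91/34,370 = 0.002648; p₂ = l_90/l_70 = 34,370/256,272 = 0.134115.
P(at least one) = 1 − (1−p₁)(1−p₂) = 1 − 0.997352 × 0.865885 = 0.136408.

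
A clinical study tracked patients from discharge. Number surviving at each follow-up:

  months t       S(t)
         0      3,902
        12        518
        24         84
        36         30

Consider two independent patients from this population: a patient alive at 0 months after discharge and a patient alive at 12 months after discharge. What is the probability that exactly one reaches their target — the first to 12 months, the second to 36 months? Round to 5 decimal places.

0.17529

p₁ = S(12)/S(0) = 518/3,902 = 0.132752; p₂ = S(36)/S(12) = 30/518 = 0.057915.
P(exactly one) = p₁(1−p₂) + (1−p₁)p₂ = 0.125064 + 0.050227 = 0.175290.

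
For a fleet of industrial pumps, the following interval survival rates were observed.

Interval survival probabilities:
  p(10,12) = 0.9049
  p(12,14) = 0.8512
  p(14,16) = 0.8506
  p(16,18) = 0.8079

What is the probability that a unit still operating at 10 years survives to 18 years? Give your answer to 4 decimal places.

0.5293

The overall survival probability is 0.9049 × 0.8512 × 0.8506 × 0.8079.
= 0.529316.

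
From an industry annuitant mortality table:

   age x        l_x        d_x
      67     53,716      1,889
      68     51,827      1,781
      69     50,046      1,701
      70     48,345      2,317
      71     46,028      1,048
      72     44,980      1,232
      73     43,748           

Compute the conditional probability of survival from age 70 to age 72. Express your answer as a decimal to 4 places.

The conditional survival probability is l_72/l_70 = 44,980/48,345 = 0.930396.

0.9304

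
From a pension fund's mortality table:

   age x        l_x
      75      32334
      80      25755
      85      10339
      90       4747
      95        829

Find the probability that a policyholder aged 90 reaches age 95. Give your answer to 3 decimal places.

0.175

We want 5p90 = l_95/l_90.
The conditional survival probability is l_95/l_90 = 829/4747 = 0.174637.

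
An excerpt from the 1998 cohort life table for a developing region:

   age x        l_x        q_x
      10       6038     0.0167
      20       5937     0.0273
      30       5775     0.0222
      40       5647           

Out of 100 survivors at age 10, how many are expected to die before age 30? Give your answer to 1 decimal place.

The relevant probability is 1 − 5775/6038 = 0.043557.
Expected number = 100 × 0.043557 = 4.4.

4.4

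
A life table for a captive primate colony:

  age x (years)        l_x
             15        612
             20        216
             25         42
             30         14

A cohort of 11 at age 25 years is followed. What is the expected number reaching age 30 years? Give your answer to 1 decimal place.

3.7

The relevant probability is 14/42 = 0.333333.
Expected number = 11 × 0.333333 = 3.7.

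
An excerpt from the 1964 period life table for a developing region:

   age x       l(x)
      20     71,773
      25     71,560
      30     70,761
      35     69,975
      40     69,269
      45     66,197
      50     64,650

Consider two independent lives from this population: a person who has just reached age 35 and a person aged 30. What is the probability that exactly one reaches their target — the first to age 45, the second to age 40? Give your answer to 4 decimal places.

p₁ = l(45)/l(35) = 66,197/69,975 = 0.946009; p₂ = l(40)/l(30) = 69,269/70,761 = 0.978915.
P(exactly one) = p₁(1−p₂) + (1−p₁)p₂ = 0.019947 + 0.052853 = 0.072799.

0.0728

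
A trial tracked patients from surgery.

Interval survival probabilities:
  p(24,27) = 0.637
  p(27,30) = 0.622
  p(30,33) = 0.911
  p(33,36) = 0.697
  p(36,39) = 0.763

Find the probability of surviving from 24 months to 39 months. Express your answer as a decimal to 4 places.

Survival from 24 to 39 is the product of surviving each interval: 0.637 × 0.622 × 0.911 × 0.697 × 0.763.
= 0.191958.

0.1920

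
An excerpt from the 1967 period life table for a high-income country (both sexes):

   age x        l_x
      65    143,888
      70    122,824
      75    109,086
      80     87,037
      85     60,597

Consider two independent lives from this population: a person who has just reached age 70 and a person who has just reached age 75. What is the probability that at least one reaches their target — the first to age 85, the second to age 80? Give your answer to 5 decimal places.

p₁ = l_85/l_70 = 60,597/122,824 = 0.493364; p₂ = l_80/l_75 = 87,037/109,086 = 0.797875.
P(at least one) = 1 − (1−p₁)(1−p₂) = 1 − 0.506636 × 0.202125 = 0.897596.

0.89760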